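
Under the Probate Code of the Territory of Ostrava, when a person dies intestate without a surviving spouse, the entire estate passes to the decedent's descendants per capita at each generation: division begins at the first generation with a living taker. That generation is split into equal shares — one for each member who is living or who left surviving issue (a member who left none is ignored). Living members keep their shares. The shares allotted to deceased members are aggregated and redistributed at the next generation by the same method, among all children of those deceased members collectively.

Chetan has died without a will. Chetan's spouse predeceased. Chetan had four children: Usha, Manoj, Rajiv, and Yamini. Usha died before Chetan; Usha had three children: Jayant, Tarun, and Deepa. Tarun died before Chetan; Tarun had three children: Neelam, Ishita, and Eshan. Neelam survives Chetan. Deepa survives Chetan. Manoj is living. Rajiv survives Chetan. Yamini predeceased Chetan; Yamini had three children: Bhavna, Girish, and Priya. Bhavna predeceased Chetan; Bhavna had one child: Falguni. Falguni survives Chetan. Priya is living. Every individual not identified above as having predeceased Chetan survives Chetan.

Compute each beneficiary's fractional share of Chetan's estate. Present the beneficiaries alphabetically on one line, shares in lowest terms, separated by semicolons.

There is no surviving spouse, so the entire estate passes to Chetan's descendants per capita at each generation.
At generation 1 (Usha, Manoj, Rajiv, Yamini) there are 4 shares of (1)/4 = 1/4 each.
Living: Manoj and Rajiv — each takes 1/4.
Deceased: Usha and Yamini. Their combined 1/2 is pooled and carried to generation 2.
At generation 2 (Jayant, Tarun, Deepa, Bhavna, Girish, Priya) there are 6 shares of (1/2)/6 = 1/12 each.
Living: Jayant, Deepa, Girish, and Priya — each takes 1/12.
Deceased: Tarun and Bhavna. Their combined 1/6 is pooled and carried to generation 3.
At generation 3 (Neelam, Ishita, Eshan, Falguni) there are 4 shares of (1/6)/4 = 1/24 each.
Living: Neelam, Ishita, Eshan, and Falguni — each takes 1/24.

Deepa 1/12; Eshan 1/24; Falguni 1/24; Girish 1/12; Ishita 1/24; Jayant 1/12; Manoj 1/4; Neelam 1/24; Priya 1/12; Rajiv 1/4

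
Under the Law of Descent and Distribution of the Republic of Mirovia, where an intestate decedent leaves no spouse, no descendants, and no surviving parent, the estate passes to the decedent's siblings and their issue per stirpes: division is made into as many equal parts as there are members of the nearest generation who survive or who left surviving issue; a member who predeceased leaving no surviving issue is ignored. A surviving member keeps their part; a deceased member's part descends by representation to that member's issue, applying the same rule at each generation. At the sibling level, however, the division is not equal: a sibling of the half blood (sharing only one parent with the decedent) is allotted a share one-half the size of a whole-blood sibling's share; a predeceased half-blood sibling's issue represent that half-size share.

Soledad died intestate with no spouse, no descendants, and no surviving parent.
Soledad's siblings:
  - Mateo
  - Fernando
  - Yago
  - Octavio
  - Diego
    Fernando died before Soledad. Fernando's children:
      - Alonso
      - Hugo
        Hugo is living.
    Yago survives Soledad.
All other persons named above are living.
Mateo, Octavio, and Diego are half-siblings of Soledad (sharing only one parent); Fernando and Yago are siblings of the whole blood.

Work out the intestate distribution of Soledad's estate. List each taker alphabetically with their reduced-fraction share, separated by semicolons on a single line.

No spouse, descendants, or parent survives, so the estate passes to Soledad's siblings per stirpes.
Half-blood siblings count for one-half the weight of whole-blood siblings at the initial division.
Dividing 1 in proportion to weights (total weight 7/2): Mateo (weight 1/2) → 1/7; Fernando (weight 1) → 2/7; Yago (weight 1) → 2/7; Octavio (weight 1/2) → 1/7; Diego (weight 1/2) → 1/7.
Mateo is living and takes 1/7.
Fernando predeceased; the 2/7 allotted to Fernando's branch passes to Fernando's issue by representation.
The 2/7 is divided into 2 equal shares of 1/7 among Alonso, Hugo.
Alonso is living and takes 1/7.
Hugo is living and takes 1/7.
Yago is living and takes 2/7.
Octavio is living and takes 1/7.
Diego is living and takes 1/7.

Alonso 1/7; Diego 1/7; Hugo 1/7; Mateo 1/7; Octavio 1/7; Yago 2/7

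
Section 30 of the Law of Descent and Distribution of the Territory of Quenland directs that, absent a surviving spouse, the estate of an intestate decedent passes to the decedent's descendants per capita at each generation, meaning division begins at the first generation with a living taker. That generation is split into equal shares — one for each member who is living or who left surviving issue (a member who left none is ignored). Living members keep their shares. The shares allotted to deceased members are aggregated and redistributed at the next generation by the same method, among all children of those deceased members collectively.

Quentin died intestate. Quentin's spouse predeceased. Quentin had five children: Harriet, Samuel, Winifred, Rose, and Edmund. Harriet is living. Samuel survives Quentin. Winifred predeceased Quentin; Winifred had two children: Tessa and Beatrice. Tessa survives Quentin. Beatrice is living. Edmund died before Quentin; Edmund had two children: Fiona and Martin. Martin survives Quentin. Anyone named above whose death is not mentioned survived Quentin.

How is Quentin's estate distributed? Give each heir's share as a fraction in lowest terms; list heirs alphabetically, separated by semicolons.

There is no surviving spouse, so the entire estate passes to Quentin's descendants per capita at each generation.
At generation 1 (Harriet, Samuel, Winifred, Rose, Edmund) there are 5 shares of (1)/5 = 1/5 each.
Living: Harriet, Samuel, and Rose — each takes 1/5.
Deceased: Winifred and Edmund. Their combined 2/5 is pooled and carried to generation 2.
At generation 2 (Tessa, Beatrice, Fiona, Martin) there are 4 shares of (2/5)/4 = 1/10 each.
Living: Tessa, Beatrice, Fiona, and Martin — each takes 1/10.

Beatrice 1/10; Fiona 1/10; Harriet 1/5; Martin 1/10; Rose 1/5; Samuel 1/5; Tessa 1/10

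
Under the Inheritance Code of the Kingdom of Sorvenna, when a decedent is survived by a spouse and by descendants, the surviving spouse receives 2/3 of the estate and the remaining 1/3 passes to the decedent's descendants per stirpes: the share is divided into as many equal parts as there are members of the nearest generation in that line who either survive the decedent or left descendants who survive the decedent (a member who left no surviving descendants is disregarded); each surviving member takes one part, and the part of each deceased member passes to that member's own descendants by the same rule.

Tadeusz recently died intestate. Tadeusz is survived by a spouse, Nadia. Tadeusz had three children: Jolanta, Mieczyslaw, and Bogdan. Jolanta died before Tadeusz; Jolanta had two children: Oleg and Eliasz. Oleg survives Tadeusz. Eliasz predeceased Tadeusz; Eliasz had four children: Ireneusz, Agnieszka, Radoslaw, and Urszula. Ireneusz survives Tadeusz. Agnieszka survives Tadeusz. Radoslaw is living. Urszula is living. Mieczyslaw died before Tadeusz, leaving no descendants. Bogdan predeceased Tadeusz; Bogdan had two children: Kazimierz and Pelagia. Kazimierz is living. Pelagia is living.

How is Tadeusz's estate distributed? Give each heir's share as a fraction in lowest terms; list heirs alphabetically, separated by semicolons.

Nadia, as surviving spouse, takes 2/3.
The remaining 1/3 passes to Tadeusz's descendants per stirpes.
Mieczyslaw left no surviving issue, so that branch lapses and is disregarded.
The 1/3 is divided into 2 equal shares of 1/6 among Jolanta, Bogdan.
Jolanta predeceased; the 1/6 allotted to Jolanta's branch passes to Jolanta's issue by representation.
The 1/6 is divided into 2 equal shares of 1/12 among Oleg, Eliasz.
Oleg is living and takes 1/12.
Eliasz predeceased; the 1/12 allotted to Eliasz's branch passes to Eliasz's issue by representation.
The 1/12 is divided into 4 equal shares of 1/48 among Ireneusz, Agnieszka, Radoslaw, Urszula.
Ireneusz is living and takes 1/48.
Agnieszka is living and takes 1/48.
Radoslaw is living and takes 1/48.
Urszula is living and takes 1/48.
Bogdan predeceased; the 1/6 allotted to Bogdan's branch passes to Bogdan's issue by representation.
The 1/6 is divided into 2 equal shares of 1/12 among Kazimierz, Pelagia.
Kazimierz is living and takes 1/12.
Pelagia is living and takes 1/12.

Agnieszka 1/48; Ireneusz 1/48; Kazimierz 1/12; Nadia 2/3; Oleg 1/12; Pelagia 1/12; Radoslaw 1/48; Urszula 1/48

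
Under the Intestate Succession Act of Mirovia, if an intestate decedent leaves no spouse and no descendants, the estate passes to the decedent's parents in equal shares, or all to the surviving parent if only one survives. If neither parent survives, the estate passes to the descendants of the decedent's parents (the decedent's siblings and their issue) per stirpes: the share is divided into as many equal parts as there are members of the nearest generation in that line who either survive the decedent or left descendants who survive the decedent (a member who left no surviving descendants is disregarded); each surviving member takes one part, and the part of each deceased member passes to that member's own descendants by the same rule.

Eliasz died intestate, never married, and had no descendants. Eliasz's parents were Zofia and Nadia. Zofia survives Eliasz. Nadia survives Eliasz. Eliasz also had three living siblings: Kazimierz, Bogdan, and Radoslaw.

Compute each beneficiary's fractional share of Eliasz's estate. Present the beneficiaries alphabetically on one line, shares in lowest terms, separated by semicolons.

Nadia 1/2; Zofia 1/2

Both parents survive, so Zofia and Nadia each take 1/2. The siblings take nothing because a surviving parent has priority.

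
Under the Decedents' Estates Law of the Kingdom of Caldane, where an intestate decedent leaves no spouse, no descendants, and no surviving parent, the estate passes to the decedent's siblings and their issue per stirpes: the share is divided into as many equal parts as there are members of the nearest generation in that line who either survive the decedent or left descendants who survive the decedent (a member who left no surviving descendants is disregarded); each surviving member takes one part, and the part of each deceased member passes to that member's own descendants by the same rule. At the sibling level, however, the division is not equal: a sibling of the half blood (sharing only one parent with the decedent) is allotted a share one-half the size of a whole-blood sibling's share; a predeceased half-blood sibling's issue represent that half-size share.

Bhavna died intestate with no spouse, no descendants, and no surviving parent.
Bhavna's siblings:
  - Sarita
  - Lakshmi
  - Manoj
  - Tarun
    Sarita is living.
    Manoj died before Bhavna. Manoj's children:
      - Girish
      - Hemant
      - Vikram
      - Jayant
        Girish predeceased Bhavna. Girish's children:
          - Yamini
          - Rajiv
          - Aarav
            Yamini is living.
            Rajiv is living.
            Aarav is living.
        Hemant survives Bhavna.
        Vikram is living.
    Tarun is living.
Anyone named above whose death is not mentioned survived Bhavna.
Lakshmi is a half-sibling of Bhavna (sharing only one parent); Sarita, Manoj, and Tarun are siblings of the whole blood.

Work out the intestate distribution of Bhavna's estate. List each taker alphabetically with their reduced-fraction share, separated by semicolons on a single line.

Aarav 1/42; Hemant 1/14; Jayant 1/14; Lakshmi 1/7; Rajiv 1/42; Sarita 2/7; Tarun 2/7; Vikram 1/14; Yamini 1/42

No spouse, descendants, or parent survives, so the estate passes to Bhavna's siblings per stirpes.
Half-blood siblings count for one-half the weight of whole-blood siblings at the initial division.
Dividing 1 in proportion to weights (total weight 7/2): Sarita (weight 1) → 2/7; Lakshmi (weight 1/2) → 1/7; Manoj (weight 1) → 2/7; Tarun (weight 1) → 2/7.
Sarita is living and takes 2/7.
Lakshmi is living and takes 1/7.
Manoj predeceased; the 2/7 allotted to Manoj's branch passes to Manoj's issue by representation.
The 2/7 is divided into 4 equal shares of 1/14 among Girish, Hemant, Vikram, Jayant.
Girish predeceased; the 1/14 allotted to Girish's branch passes to Girish's issue by representation.
The 1/14 is divided into 3 equal shares of 1/42 among Yamini, Rajiv, Aarav.
Yamini is living and takes 1/42.
Rajiv is living and takes 1/42.
Aarav is living and takes 1/42.
Hemant is living and takes 1/14.
Vikram is living and takes 1/14.
Jayant is living and takes 1/14.
Tarun is living and takes 2/7.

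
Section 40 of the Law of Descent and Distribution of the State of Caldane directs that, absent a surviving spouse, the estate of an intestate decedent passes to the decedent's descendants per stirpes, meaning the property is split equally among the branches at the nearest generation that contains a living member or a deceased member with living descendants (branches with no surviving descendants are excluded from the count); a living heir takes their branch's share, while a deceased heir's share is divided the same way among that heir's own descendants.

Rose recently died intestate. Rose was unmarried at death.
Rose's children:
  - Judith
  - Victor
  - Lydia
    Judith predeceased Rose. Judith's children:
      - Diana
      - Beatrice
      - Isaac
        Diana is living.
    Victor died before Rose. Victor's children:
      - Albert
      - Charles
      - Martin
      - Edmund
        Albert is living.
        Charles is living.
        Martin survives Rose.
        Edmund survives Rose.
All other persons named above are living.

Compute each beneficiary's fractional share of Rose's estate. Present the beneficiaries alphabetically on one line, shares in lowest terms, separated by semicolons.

Albert 1/12; Beatrice 1/9; Charles 1/12; Diana 1/9; Edmund 1/12; Isaac 1/9; Lydia 1/3; Martin 1/12

There is no surviving spouse, so the entire estate passes to Rose's descendants per stirpes.
The estate is divided into 3 equal shares of 1/3 among Judith, Victor, Lydia.
Judith predeceased; the 1/3 allotted to Judith's branch passes to Judith's issue by representation.
The 1/3 is divided into 3 equal shares of 1/9 among Diana, Beatrice, Isaac.
Diana is living and takes 1/9.
Beatrice is living and takes 1/9.
Isaac is living and takes 1/9.
Victor predeceased; the 1/3 allotted to Victor's branch passes to Victor's issue by representation.
The 1/3 is divided into 4 equal shares of 1/12 among Albert, Charles, Martin, Edmund.
Albert is living and takes 1/12.
Charles is living and takes 1/12.
Martin is living and takes 1/12.
Edmund is living and takes 1/12.
Lydia is living and takes 1/3.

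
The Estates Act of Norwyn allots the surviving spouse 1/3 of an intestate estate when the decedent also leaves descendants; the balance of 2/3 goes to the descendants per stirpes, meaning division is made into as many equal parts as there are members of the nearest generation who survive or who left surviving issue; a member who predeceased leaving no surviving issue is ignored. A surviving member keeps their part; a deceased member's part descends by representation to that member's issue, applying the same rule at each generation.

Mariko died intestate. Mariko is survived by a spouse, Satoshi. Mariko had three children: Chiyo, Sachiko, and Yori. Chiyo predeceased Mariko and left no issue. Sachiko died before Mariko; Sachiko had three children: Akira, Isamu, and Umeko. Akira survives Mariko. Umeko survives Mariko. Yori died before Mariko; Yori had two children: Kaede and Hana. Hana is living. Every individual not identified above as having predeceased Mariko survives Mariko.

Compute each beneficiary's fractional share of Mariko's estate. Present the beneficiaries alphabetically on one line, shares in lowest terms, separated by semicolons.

Satoshi, as surviving spouse, takes 1/3.
The remaining 2/3 passes to Mariko's descendants per stirpes.
Chiyo left no surviving issue, so that branch lapses and is disregarded.
The 2/3 is divided into 2 equal shares of 1/3 among Sachiko, Yori.
Sachiko predeceased; the 1/3 allotted to Sachiko's branch passes to Sachiko's issue by representation.
The 1/3 is divided into 3 equal shares of 1/9 among Akira, Isamu, Umeko.
Akira is living and takes 1/9.
Isamu is living and takes 1/9.
Umeko is living and takes 1/9.
Yori predeceased; the 1/3 allotted to Yori's branch passes to Yori's issue by representation.
The 1/3 is divided into 2 equal shares of 1/6 among Kaede, Hana.
Kaede is living and takes 1/6.
Hana is living and takes 1/6.

Akira 1/9; Hana 1/6; Isamu 1/9; Kaede 1/6; Satoshi 1/3; Umeko 1/9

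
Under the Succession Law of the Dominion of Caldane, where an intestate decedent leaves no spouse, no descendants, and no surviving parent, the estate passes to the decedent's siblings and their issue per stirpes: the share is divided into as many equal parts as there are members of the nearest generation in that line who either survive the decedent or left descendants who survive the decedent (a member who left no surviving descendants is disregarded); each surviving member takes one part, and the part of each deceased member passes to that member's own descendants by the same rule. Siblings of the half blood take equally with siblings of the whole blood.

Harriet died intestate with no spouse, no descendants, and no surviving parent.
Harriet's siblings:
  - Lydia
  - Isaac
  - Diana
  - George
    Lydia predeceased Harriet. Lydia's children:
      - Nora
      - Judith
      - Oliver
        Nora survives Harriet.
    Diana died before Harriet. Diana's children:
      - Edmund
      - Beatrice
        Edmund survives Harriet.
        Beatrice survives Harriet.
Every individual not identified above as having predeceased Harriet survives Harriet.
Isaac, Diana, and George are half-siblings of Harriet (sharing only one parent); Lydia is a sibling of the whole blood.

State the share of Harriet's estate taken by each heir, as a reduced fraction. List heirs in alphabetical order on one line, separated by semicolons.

No spouse, descendants, or parent survives, so the estate passes to Harriet's siblings per stirpes.
Half-blood and whole-blood siblings take equally under the stated rule.
The estate is divided into 4 equal shares of 1/4 among Lydia, Isaac, Diana, George.
Lydia predeceased; the 1/4 allotted to Lydia's branch passes to Lydia's issue by representation.
The 1/4 is divided into 3 equal shares of 1/12 among Nora, Judith, Oliver.
Nora is living and takes 1/12.
Judith is living and takes 1/12.
Oliver is living and takes 1/12.
Isaac is living and takes 1/4.
Diana predeceased; the 1/4 allotted to Diana's branch passes to Diana's issue by representation.
The 1/4 is divided into 2 equal shares of 1/8 among Edmund, Beatrice.
Edmund is living and takes 1/8.
Beatrice is living and takes 1/8.
George is living and takes 1/4.

Beatrice 1/8; Edmund 1/8; George 1/4; Isaac 1/4; Judith 1/12; Nora 1/12; Oliver 1/12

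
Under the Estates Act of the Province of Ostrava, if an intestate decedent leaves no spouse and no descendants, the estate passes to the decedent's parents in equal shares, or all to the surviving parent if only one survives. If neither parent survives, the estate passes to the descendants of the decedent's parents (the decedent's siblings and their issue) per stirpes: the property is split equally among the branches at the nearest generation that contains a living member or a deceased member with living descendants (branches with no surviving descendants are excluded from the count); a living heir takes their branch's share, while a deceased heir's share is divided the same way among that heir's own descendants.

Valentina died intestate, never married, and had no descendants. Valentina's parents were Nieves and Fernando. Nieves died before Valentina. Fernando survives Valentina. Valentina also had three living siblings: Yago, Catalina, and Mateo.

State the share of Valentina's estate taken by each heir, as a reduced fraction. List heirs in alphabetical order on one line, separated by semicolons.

Only one parent, Fernando, survives, so Fernando takes the entire estate. The siblings take nothing because a surviving parent has priority.

Fernando 1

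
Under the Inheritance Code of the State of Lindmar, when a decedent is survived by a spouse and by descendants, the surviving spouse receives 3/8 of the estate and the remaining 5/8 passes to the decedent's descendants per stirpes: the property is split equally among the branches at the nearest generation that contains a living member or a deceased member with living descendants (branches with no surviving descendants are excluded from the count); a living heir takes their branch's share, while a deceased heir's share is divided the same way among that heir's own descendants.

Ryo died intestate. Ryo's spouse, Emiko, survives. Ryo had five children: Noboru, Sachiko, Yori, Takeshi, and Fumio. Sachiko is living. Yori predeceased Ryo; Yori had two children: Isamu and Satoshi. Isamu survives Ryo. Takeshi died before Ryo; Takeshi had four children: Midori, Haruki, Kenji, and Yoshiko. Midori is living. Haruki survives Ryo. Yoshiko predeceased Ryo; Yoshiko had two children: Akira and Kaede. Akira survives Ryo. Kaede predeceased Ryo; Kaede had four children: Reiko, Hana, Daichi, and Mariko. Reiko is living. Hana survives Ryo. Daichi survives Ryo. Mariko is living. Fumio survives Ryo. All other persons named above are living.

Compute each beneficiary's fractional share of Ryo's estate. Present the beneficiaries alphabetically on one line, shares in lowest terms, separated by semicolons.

Akira 1/64; Daichi 1/256; Emiko 3/8; Fumio 1/8; Hana 1/256; Haruki 1/32; Isamu 1/16; Kenji 1/32; Mariko 1/256; Midori 1/32; Noboru 1/8; Reiko 1/256; Sachiko 1/8; Satoshi 1/16

Emiko, as surviving spouse, takes 3/8.
The remaining 5/8 passes to Ryo's descendants per stirpes.
The 5/8 is divided into 5 equal shares of 1/8 among Noboru, Sachiko, Yori, Takeshi, Fumio.
Noboru is living and takes 1/8.
Sachiko is living and takes 1/8.
Yori predeceased; the 1/8 allotted to Yori's branch passes to Yori's issue by representation.
The 1/8 is divided into 2 equal shares of 1/16 among Isamu, Satoshi.
Isamu is living and takes 1/16.
Satoshi is living and takes 1/16.
Takeshi predeceased; the 1/8 allotted to Takeshi's branch passes to Takeshi's issue by representation.
The 1/8 is divided into 4 equal shares of 1/32 among Midori, Haruki, Kenji, Yoshiko.
Midori is living and takes 1/32.
Haruki is living and takes 1/32.
Kenji is living and takes 1/32.
Yoshiko predeceased; the 1/32 allotted to Yoshiko's branch passes to Yoshiko's issue by representation.
The 1/32 is divided into 2 equal shares of 1/64 among Akira, Kaede.
Akira is living and takes 1/64.
Kaede predeceased; the 1/64 allotted to Kaede's branch passes to Kaede's issue by representation.
The 1/64 is divided into 4 equal shares of 1/256 among Reiko, Hana, Daichi, Mariko.
Reiko is living and takes 1/256.
Hana is living and takes 1/256.
Daichi is living and takes 1/256.
Mariko is living and takes 1/256.
Fumio is living and takes 1/8.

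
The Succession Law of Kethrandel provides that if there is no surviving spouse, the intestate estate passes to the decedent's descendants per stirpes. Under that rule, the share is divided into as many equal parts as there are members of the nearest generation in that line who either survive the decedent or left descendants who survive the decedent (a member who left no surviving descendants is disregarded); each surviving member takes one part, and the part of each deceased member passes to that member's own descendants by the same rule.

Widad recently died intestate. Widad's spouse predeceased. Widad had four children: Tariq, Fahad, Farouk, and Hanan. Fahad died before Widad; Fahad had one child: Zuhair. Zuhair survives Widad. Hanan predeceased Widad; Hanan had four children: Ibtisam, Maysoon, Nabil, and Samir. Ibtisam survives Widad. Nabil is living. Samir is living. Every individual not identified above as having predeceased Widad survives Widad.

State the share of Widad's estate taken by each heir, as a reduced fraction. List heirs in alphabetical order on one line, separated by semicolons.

There is no surviving spouse, so the entire estate passes to Widad's descendants per stirpes.
The estate is divided into 4 equal shares of 1/4 among Tariq, Fahad, Farouk, Hanan.
Tariq is living and takes 1/4.
Fahad predeceased; the 1/4 allotted to Fahad's branch passes to Fahad's issue by representation.
Zuhair is the sole taker at this level and receives the full 1/4.
Farouk is living and takes 1/4.
Hanan predeceased; the 1/4 allotted to Hanan's branch passes to Hanan's issue by representation.
The 1/4 is divided into 4 equal shares of 1/16 among Ibtisam, Maysoon, Nabil, Samir.
Ibtisam is living and takes 1/16.
Maysoon is living and takes 1/16.
Nabil is living and takes 1/16.
Samir is living and takes 1/16.

Farouk 1/4; Ibtisam 1/16; Maysoon 1/16; Nabil 1/16; Samir 1/16; Tariq 1/4; Zuhair 1/4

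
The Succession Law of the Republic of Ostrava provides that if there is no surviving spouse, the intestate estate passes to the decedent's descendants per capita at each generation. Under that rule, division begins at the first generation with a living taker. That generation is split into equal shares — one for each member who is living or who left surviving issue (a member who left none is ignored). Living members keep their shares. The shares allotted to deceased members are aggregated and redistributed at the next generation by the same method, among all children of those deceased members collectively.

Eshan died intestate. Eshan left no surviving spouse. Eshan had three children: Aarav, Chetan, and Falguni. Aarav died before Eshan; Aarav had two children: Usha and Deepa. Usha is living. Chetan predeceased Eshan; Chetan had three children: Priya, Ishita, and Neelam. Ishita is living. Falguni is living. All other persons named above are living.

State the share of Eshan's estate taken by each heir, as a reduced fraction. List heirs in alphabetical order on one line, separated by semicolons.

Deepa 2/15; Falguni 1/3; Ishita 2/15; Neelam 2/15; Priya 2/15; Usha 2/15

There is no surviving spouse, so the entire estate passes to Eshan's descendants per capita at each generation.
At generation 1 (Aarav, Chetan, Falguni) there are 3 shares of (1)/3 = 1/3 each.
Living: Falguni — each takes 1/3.
Deceased: Aarav and Chetan. Their combined 2/3 is pooled and carried to generation 2.
At generation 2 (Usha, Deepa, Priya, Ishita, Neelam) there are 5 shares of (2/3)/5 = 2/15 each.
Living: Usha, Deepa, Priya, Ishita, and Neelam — each takes 2/15.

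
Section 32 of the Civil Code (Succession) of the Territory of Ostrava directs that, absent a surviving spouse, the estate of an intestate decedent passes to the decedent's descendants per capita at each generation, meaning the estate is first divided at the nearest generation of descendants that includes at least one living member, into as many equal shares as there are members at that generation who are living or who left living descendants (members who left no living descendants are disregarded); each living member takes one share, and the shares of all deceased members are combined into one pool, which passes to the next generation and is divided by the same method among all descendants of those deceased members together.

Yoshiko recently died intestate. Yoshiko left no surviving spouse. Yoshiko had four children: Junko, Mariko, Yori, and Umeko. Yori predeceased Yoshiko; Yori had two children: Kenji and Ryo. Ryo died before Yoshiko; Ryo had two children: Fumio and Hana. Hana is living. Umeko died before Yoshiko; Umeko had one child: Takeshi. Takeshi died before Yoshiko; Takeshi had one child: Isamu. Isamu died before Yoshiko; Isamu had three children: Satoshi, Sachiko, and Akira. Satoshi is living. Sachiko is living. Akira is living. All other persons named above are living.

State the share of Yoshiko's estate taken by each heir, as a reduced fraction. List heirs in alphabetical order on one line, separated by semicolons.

Akira 1/27; Fumio 1/9; Hana 1/9; Junko 1/4; Kenji 1/6; Mariko 1/4; Sachiko 1/27; Satoshi 1/27

There is no surviving spouse, so the entire estate passes to Yoshiko's descendants per capita at each generation.
At generation 1 (Junko, Mariko, Yori, Umeko) there are 4 shares of (1)/4 = 1/4 each.
Living: Junko and Mariko — each takes 1/4.
Deceased: Yori and Umeko. Their combined 1/2 is pooled and carried to generation 2.
At generation 2 (Kenji, Ryo, Takeshi) there are 3 shares of (1/2)/3 = 1/6 each.
Living: Kenji — each takes 1/6.
Deceased: Ryo and Takeshi. Their combined 1/3 is pooled and carried to generation 3.
At generation 3 (Fumio, Hana, Isamu) there are 3 shares of (1/3)/3 = 1/9 each.
Living: Fumio and Hana — each takes 1/9.
Deceased: Isamu. That 1/9 share is carried to generation 4.
At generation 4 (Satoshi, Sachiko, Akira) there are 3 shares of (1/9)/3 = 1/27 each.
Living: Satoshi, Sachiko, and Akira — each takes 1/27.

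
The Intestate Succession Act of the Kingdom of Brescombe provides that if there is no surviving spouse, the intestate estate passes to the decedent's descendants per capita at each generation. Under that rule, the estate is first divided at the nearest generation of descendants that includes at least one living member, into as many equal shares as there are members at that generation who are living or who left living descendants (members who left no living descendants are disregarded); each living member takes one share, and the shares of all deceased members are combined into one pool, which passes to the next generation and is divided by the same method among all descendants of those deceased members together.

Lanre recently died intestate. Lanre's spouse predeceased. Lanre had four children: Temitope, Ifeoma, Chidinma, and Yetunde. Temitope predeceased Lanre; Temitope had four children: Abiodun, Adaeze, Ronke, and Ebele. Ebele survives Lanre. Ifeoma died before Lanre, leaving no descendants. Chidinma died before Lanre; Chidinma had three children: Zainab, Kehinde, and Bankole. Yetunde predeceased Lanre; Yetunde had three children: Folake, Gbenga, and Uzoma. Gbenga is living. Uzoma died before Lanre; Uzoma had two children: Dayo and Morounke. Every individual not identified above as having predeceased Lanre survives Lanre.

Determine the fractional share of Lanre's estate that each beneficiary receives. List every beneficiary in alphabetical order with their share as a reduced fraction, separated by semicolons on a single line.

There is no surviving spouse, so the entire estate passes to Lanre's descendants per capita at each generation.
No one at generation 1 (Temitope, Chidinma, Yetunde) is living; moving to the next generation.
At generation 2 (Abiodun, Adaeze, Ronke, Ebele, Zainab, Kehinde, Bankole, Folake, Gbenga, Uzoma) there are 10 shares of (1)/10 = 1/10 each.
Living: Abiodun, Adaeze, Ronke, Ebele, Zainab, Kehinde, Bankole, Folake, and Gbenga — each takes 1/10.
Deceased: Uzoma. That 1/10 share is carried to generation 3.
At generation 3 (Dayo, Morounke) there are 2 shares of (1/10)/2 = 1/20 each.
Living: Dayo and Morounke — each takes 1/20.

Abiodun 1/10; Adaeze 1/10; Bankole 1/10; Dayo 1/20; Ebele 1/10; Folake 1/10; Gbenga 1/10; Kehinde 1/10; Morounke 1/20; Ronke 1/10; Zainab 1/10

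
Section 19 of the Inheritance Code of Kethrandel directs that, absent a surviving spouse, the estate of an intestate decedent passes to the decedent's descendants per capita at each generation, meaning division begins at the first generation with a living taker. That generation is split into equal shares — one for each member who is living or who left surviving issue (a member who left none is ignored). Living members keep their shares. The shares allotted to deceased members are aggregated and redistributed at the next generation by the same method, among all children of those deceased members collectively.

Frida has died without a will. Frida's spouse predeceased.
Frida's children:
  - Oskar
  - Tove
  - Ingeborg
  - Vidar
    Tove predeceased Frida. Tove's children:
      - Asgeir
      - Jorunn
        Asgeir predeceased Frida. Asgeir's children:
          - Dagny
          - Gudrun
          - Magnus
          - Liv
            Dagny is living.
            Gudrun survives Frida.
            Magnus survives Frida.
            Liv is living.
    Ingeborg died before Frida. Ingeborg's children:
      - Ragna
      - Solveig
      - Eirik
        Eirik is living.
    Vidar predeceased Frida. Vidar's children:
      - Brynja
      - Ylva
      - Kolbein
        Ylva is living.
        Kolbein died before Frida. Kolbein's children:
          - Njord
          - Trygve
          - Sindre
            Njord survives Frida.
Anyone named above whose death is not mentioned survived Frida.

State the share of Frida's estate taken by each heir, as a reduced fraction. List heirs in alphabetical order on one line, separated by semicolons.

Brynja 3/32; Dagny 3/112; Eirik 3/32; Gudrun 3/112; Jorunn 3/32; Liv 3/112; Magnus 3/112; Njord 3/112; Oskar 1/4; Ragna 3/32; Sindre 3/112; Solveig 3/32; Trygve 3/112; Ylva 3/32

There is no surviving spouse, so the entire estate passes to Frida's descendants per capita at each generation.
At generation 1 (Oskar, Tove, Ingeborg, Vidar) there are 4 shares of (1)/4 = 1/4 each.
Living: Oskar — each takes 1/4.
Deceased: Tove, Ingeborg, and Vidar. Their combined 3/4 is pooled and carried to generation 2.
At generation 2 (Asgeir, Jorunn, Ragna, Solveig, Eirik, Brynja, Ylva, Kolbein) there are 8 shares of (3/4)/8 = 3/32 each.
Living: Jorunn, Ragna, Solveig, Eirik, Brynja, and Ylva — each takes 3/32.
Deceased: Asgeir and Kolbein. Their combined 3/16 is pooled and carried to generation 3.
At generation 3 (Dagny, Gudrun, Magnus, Liv, Njord, Trygve, Sindre) there are 7 shares of (3/16)/7 = 3/112 each.
Living: Dagny, Gudrun, Magnus, Liv, Njord, Trygve, and Sindre — each takes 3/112.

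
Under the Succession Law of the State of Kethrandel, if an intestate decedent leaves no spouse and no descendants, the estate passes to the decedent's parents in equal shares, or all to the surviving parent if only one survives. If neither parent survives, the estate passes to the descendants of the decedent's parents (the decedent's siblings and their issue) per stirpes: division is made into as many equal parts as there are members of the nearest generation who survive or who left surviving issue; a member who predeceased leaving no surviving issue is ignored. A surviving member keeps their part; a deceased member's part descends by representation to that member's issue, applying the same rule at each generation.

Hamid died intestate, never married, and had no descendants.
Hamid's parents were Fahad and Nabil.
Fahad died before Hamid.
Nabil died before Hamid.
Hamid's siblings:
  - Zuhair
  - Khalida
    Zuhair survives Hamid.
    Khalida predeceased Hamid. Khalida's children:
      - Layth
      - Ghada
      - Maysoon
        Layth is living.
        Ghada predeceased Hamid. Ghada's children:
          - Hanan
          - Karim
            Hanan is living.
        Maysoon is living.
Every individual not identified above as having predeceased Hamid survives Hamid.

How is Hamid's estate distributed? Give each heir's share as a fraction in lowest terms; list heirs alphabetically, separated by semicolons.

Hanan 1/12; Karim 1/12; Layth 1/6; Maysoon 1/6; Zuhair 1/2

Neither parent survives and there are no descendants, so the estate passes to Hamid's siblings and their issue per stirpes.
The estate is divided into 2 equal shares of 1/2 among Zuhair, Khalida.
Zuhair is living and takes 1/2.
Khalida predeceased; the 1/2 allotted to Khalida's branch passes to Khalida's issue by representation.
The 1/2 is divided into 3 equal shares of 1/6 among Layth, Ghada, Maysoon.
Layth is living and takes 1/6.
Ghada predeceased; the 1/6 allotted to Ghada's branch passes to Ghada's issue by representation.
The 1/6 is divided into 2 equal shares of 1/12 among Hanan, Karim.
Hanan is living and takes 1/12.
Karim is living and takes 1/12.
Maysoon is living and takes 1/6.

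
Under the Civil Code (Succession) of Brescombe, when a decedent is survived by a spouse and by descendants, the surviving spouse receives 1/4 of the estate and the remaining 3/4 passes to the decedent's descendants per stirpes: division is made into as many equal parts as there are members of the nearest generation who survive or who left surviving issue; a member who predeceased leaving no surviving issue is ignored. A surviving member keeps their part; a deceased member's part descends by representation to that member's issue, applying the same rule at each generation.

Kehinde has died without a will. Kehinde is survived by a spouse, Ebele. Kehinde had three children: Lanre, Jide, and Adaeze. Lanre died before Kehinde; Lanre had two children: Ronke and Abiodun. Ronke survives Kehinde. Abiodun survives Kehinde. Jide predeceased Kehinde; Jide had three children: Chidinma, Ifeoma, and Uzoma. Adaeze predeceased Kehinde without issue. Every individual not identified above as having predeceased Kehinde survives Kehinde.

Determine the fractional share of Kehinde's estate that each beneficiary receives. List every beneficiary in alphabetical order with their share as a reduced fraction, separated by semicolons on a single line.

Abiodun 3/16; Chidinma 1/8; Ebele 1/4; Ifeoma 1/8; Ronke 3/16; Uzoma 1/8

Ebele, as surviving spouse, takes 1/4.
The remaining 3/4 passes to Kehinde's descendants per stirpes.
Adaeze left no surviving issue, so that branch lapses and is disregarded.
The 3/4 is divided into 2 equal shares of 3/8 among Lanre, Jide.
Lanre predeceased; the 3/8 allotted to Lanre's branch passes to Lanre's issue by representation.
The 3/8 is divided into 2 equal shares of 3/16 among Ronke, Abiodun.
Ronke is living and takes 3/16.
Abiodun is living and takes 3/16.
Jide predeceased; the 3/8 allotted to Jide's branch passes to Jide's issue by representation.
The 3/8 is divided into 3 equal shares of 1/8 among Chidinma, Ifeoma, Uzoma.
Chidinma is living and takes 1/8.
Ifeoma is living and takes 1/8.
Uzoma is living and takes 1/8.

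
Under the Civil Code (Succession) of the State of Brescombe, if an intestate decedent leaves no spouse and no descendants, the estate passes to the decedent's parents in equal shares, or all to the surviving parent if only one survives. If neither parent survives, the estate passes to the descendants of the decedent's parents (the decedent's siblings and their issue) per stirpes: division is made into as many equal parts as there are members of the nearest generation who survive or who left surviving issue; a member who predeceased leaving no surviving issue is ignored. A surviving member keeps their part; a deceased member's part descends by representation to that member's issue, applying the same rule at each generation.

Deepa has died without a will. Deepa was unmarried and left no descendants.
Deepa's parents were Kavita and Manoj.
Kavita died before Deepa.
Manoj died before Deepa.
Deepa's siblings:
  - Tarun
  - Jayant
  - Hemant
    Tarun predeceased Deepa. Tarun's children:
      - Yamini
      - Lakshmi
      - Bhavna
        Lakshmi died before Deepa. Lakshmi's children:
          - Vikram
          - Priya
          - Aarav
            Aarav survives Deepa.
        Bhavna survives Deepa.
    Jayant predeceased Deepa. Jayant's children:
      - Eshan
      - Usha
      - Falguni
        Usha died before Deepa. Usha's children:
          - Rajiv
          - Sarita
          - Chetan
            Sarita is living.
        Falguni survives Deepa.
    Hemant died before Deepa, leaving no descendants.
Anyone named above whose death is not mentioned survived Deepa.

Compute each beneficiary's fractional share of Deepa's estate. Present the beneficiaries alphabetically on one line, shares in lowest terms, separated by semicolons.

Aarav 1/18; Bhavna 1/6; Chetan 1/18; Eshan 1/6; Falguni 1/6; Priya 1/18; Rajiv 1/18; Sarita 1/18; Vikram 1/18; Yamini 1/6

Neither parent survives and there are no descendants, so the estate passes to Deepa's siblings and their issue per stirpes.
Hemant left no surviving issue, so that branch lapses and is disregarded.
The estate is divided into 2 equal shares of 1/2 among Tarun, Jayant.
Tarun predeceased; the 1/2 allotted to Tarun's branch passes to Tarun's issue by representation.
The 1/2 is divided into 3 equal shares of 1/6 among Yamini, Lakshmi, Bhavna.
Yamini is living and takes 1/6.
Lakshmi predeceased; the 1/6 allotted to Lakshmi's branch passes to Lakshmi's issue by representation.
The 1/6 is divided into 3 equal shares of 1/18 among Vikram, Priya, Aarav.
Vikram is living and takes 1/18.
Priya is living and takes 1/18.
Aarav is living and takes 1/18.
Bhavna is living and takes 1/6.
Jayant predeceased; the 1/2 allotted to Jayant's branch passes to Jayant's issue by representation.
The 1/2 is divided into 3 equal shares of 1/6 among Eshan, Usha, Falguni.
Eshan is living and takes 1/6.
Usha predeceased; the 1/6 allotted to Usha's branch passes to Usha's issue by representation.
The 1/6 is divided into 3 equal shares of 1/18 among Rajiv, Sarita, Chetan.
Rajiv is living and takes 1/18.
Sarita is living and takes 1/18.
Chetan is living and takes 1/18.
Falguni is living and takes 1/6.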